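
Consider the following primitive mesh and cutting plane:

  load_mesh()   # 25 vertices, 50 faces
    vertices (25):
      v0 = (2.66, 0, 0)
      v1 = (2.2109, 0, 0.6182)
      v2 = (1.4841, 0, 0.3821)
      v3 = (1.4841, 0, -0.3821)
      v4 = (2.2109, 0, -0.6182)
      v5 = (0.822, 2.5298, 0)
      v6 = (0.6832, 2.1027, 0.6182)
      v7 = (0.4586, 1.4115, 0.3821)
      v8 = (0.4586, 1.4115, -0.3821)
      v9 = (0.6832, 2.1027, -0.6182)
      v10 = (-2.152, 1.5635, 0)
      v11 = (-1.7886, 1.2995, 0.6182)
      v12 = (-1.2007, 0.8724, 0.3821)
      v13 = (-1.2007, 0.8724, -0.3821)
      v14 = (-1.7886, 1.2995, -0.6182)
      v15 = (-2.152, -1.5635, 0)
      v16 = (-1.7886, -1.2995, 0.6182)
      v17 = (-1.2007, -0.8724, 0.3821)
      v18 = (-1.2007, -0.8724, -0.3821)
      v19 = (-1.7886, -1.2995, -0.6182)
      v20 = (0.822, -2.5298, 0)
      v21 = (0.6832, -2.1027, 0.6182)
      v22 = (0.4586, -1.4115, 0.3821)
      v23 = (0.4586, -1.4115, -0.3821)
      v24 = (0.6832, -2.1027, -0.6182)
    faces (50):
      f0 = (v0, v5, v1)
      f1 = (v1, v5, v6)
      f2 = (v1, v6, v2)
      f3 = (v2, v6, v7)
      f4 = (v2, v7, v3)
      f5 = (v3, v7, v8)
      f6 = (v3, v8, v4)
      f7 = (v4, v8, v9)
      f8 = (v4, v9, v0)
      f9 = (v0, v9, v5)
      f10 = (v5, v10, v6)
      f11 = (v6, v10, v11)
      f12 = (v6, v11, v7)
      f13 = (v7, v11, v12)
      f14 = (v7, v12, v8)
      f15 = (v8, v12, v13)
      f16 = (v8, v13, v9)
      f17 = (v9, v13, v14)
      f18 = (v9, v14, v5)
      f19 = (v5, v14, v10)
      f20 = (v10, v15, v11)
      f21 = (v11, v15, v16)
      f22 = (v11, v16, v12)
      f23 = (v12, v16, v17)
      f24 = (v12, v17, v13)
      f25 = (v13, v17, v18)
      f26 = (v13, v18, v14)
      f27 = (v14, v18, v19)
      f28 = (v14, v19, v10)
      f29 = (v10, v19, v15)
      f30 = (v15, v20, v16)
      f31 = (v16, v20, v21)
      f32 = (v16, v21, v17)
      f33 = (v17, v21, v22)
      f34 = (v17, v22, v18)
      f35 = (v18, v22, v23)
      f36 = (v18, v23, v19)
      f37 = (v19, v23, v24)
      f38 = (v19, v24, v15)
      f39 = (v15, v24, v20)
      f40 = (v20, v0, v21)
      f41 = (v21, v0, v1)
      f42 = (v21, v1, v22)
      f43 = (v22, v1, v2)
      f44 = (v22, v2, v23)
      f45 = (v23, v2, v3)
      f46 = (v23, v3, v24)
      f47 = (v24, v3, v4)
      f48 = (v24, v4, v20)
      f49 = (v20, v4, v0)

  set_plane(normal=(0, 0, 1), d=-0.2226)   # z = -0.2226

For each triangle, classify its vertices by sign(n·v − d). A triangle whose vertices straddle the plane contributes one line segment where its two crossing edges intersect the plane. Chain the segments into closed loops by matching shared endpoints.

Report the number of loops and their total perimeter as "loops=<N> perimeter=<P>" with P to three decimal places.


loops=2 perimeter=23.408

Straddling triangles (20 of 50):
  (v2,v7,v3) [++-] → (1.27006, 0.294601, -0.2226)–(1.4841, 0, -0.2226)  len=0.3641
  (v3,v7,v8) [-+-] → (1.27006, 0.294601, -0.2226)–(0.4586, 1.4115, -0.2226)  len=1.3806
  (v4,v9,v0) [--+] → (1.9482, 0.757135, -0.2226)–(2.49829, 0, -0.2226)  len=0.9359
  (v0,v9,v5) [+-+] → (1.9482, 0.757135, -0.2226)–(0.772021, 2.37601, -0.2226)  len=2.0010
  (v7,v12,v8) [++-] → (0.112279, 1.29898, -0.2226)–(0.4586, 1.4115, -0.2226)  len=0.3641
  (v8,v12,v13) [-+-] → (0.112279, 1.29898, -0.2226)–(-1.2007, 0.8724, -0.2226)  len=1.3805
  (v9,v14,v5) [--+] → (-0.118019, 2.0868, -0.2226)–(0.772021, 2.37601, -0.2226)  len=0.9359
  (v5,v14,v10) [+-+] → (-0.118019, 2.0868, -0.2226)–(-2.02115, 1.46844, -0.2226)  len=2.0011
  (v12,v17,v13) [++-] → (-1.2007, 0.508234, -0.2226)–(-1.2007, 0.8724, -0.2226)  len=0.3642
  (v13,v17,v18) [-+-] → (-1.2007, 0.508234, -0.2226)–(-1.2007, -0.8724, -0.2226)  len=1.3806
  (v14,v19,v10) [--+] → (-2.02115, 0.532598, -0.2226)–(-2.02115, 1.46844, -0.2226)  len=0.9358
  (v10,v19,v15) [+-+] → (-2.02115, 0.532598, -0.2226)–(-2.02115, -1.46844, -0.2226)  len=2.0010
  (v17,v22,v18) [++-] → (-0.854379, -0.984918, -0.2226)–(-1.2007, -0.8724, -0.2226)  len=0.3641
  (v18,v22,v23) [-+-] → (-0.854379, -0.984918, -0.2226)–(0.4586, -1.4115, -0.2226)  len=1.3805
  (v19,v24,v15) [--+] → (-1.13111, -1.75765, -0.2226)–(-2.02115, -1.46844, -0.2226)  len=0.9359
  (v15,v24,v20) [+-+] → (-1.13111, -1.75765, -0.2226)–(0.772021, -2.37601, -0.2226)  len=2.0011
  (v22,v2,v23) [++-] → (0.672637, -1.1169, -0.2226)–(0.4586, -1.4115, -0.2226)  len=0.3641
  (v23,v2,v3) [-+-] → (0.672637, -1.1169, -0.2226)–(1.4841, 0, -0.2226)  len=1.3806
  (v24,v4,v20) [--+] → (1.32211, -1.61888, -0.2226)–(0.772021, -2.37601, -0.2226)  len=0.9359
  (v20,v4,v0) [+-+] → (1.32211, -1.61888, -0.2226)–(2.49829, 0, -0.2226)  len=2.0010

Chained into 2 loop(s):
  loop 1: 10 segments, perimeter = 8.7236
  loop 2: 10 segments, perimeter = 14.6845
Total perimeter = 23.408


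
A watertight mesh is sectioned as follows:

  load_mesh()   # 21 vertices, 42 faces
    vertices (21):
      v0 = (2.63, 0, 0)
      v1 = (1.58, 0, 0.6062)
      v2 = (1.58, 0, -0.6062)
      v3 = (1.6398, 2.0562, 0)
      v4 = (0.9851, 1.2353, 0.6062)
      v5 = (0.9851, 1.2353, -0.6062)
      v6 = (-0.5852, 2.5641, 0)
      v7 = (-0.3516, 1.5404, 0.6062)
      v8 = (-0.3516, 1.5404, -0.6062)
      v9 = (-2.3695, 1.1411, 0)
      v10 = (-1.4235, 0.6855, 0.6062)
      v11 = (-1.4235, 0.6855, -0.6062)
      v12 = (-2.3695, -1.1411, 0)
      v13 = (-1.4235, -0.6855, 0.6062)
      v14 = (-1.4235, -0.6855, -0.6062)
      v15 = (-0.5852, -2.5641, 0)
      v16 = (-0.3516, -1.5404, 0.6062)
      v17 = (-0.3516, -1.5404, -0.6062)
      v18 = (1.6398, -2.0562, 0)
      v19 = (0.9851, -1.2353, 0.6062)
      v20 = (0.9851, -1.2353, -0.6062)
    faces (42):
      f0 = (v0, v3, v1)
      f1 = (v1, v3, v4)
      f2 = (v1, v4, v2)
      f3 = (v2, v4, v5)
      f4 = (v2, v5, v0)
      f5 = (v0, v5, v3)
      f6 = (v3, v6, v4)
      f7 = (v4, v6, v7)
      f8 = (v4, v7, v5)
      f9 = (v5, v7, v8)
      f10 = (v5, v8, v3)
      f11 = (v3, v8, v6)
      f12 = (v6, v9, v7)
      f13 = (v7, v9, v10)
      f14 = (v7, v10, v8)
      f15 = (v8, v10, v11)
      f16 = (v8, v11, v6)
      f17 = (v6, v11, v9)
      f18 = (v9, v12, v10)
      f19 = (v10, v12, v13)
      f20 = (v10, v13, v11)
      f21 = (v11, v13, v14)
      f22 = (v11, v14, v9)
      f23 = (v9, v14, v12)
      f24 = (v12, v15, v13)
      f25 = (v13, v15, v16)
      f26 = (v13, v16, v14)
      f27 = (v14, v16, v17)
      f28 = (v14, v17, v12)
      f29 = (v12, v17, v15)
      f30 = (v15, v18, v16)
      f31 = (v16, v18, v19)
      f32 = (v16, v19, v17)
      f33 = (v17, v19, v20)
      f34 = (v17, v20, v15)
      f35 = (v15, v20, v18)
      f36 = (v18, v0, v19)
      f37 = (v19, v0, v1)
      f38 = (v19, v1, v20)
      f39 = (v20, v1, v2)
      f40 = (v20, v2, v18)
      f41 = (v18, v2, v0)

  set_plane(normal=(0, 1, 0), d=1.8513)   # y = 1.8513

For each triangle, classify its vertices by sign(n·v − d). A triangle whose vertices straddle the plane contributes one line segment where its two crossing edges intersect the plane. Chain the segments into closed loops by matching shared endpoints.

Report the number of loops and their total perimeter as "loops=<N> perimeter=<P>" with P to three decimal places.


loops=1 perimeter=6.717

Straddling triangles (10 of 42):
  (v0,v3,v1) [-+-] → (1.73847, 1.8513, 0)–(1.63384, 1.8513, 0.0604077)  len=0.1208
  (v1,v3,v4) [-+-] → (1.63384, 1.8513, 0.0604077)–(1.47638, 1.8513, 0.15131)  len=0.1818
  (v0,v5,v3) [--+] → (1.47638, 1.8513, -0.15131)–(1.73847, 1.8513, 0)  len=0.3026
  (v3,v6,v4) [++-] → (0.257146, 1.8513, 0.32518)–(1.47638, 1.8513, 0.15131)  len=1.2316
  (v4,v6,v7) [-+-] → (0.257146, 1.8513, 0.32518)–(-0.422545, 1.8513, 0.422096)  len=0.6866
  (v5,v8,v3) [--+] → (0.848722, 1.8513, -0.240811)–(1.47638, 1.8513, -0.15131)  len=0.6340
  (v3,v8,v6) [+-+] → (0.848722, 1.8513, -0.240811)–(-0.422545, 1.8513, -0.422096)  len=1.2841
  (v6,v9,v7) [+--] → (-1.47898, 1.8513, 0)–(-0.422545, 1.8513, 0.422096)  len=1.1376
  (v8,v11,v6) [--+] → (-0.903277, 1.8513, -0.230011)–(-0.422545, 1.8513, -0.422096)  len=0.5177
  (v6,v11,v9) [+--] → (-0.903277, 1.8513, -0.230011)–(-1.47898, 1.8513, 0)  len=0.6200

Chained into 1 loop(s):
  loop 1: 10 segments, perimeter = 6.7168
Total perimeter = 6.717


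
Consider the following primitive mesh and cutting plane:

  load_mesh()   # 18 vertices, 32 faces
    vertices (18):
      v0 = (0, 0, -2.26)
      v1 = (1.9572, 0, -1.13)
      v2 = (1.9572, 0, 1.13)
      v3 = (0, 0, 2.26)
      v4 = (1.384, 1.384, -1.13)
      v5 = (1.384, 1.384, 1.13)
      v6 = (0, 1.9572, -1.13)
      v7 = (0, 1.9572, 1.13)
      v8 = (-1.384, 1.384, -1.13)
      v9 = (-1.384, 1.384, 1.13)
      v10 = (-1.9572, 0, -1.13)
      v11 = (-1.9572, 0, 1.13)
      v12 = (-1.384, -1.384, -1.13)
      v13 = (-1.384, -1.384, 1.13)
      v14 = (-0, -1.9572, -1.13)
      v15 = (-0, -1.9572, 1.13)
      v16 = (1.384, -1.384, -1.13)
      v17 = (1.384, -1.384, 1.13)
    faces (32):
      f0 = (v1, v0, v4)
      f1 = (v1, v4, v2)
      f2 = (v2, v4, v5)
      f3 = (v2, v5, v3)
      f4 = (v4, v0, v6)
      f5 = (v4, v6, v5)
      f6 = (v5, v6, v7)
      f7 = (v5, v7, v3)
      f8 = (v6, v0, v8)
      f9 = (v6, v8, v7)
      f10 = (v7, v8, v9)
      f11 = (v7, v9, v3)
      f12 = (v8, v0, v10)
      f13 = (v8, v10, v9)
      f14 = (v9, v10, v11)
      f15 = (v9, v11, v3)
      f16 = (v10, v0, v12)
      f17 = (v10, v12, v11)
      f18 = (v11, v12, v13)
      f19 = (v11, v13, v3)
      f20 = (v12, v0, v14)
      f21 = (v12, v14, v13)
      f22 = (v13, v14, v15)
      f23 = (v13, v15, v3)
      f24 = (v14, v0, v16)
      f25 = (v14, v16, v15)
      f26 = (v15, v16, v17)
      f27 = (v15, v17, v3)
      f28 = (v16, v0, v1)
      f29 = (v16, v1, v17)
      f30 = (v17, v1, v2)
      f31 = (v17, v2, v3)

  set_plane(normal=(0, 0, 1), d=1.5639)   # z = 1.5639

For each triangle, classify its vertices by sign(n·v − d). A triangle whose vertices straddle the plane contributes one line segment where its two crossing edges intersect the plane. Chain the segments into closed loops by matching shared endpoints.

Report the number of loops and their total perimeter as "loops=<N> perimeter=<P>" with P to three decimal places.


loops=1 perimeter=7.382

Straddling triangles (8 of 32):
  (v2,v5,v3) [--+] → (0.852568, 0.852568, 1.5639)–(1.20567, 0, 1.5639)  len=0.9228
  (v5,v7,v3) [--+] → (0, 1.20567, 1.5639)–(0.852568, 0.852568, 1.5639)  len=0.9228
  (v7,v9,v3) [--+] → (-0.852568, 0.852568, 1.5639)–(0, 1.20567, 1.5639)  len=0.9228
  (v9,v11,v3) [--+] → (-1.20567, 0, 1.5639)–(-0.852568, 0.852568, 1.5639)  len=0.9228
  (v11,v13,v3) [--+] → (-0.852568, -0.852568, 1.5639)–(-1.20567, 0, 1.5639)  len=0.9228
  (v13,v15,v3) [--+] → (0, -1.20567, 1.5639)–(-0.852568, -0.852568, 1.5639)  len=0.9228
  (v15,v17,v3) [--+] → (0.852568, -0.852568, 1.5639)–(0, -1.20567, 1.5639)  len=0.9228
  (v17,v2,v3) [--+] → (1.20567, 0, 1.5639)–(0.852568, -0.852568, 1.5639)  len=0.9228

Chained into 1 loop(s):
  loop 1: 8 segments, perimeter = 7.3824
Total perimeter = 7.382


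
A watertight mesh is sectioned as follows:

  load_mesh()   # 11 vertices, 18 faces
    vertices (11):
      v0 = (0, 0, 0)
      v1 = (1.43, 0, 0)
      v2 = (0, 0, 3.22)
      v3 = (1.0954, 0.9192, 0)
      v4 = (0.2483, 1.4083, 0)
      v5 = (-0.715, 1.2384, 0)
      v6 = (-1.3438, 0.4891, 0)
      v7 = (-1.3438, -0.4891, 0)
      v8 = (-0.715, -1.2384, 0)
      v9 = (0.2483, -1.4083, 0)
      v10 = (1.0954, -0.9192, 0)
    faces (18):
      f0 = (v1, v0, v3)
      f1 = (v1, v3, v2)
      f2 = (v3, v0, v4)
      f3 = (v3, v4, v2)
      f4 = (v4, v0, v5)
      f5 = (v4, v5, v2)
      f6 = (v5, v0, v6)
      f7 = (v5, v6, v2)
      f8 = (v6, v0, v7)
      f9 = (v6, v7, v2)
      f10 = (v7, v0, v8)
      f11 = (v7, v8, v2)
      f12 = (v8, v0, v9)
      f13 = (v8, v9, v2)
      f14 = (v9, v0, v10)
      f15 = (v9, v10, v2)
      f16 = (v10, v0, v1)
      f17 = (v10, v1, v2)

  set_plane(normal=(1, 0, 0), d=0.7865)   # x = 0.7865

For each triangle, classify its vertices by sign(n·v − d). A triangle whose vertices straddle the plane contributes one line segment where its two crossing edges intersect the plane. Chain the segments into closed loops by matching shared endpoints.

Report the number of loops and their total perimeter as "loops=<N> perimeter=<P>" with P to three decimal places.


Straddling triangles (8 of 18):
  (v1,v0,v3) [+-+] → (0.7865, 0, 0)–(0.7865, 0.659988, 0)  len=0.6600
  (v1,v3,v2) [++-] → (0.7865, 0.659988, 0.908032)–(0.7865, 0, 1.449)  len=0.8534
  (v3,v0,v4) [+--] → (0.7865, 0.659988, 0)–(0.7865, 1.09755, 0)  len=0.4376
  (v3,v4,v2) [+--] → (0.7865, 1.09755, 0)–(0.7865, 0.659988, 0.908032)  len=1.0080
  (v9,v0,v10) [--+] → (0.7865, -0.659988, 0)–(0.7865, -1.09755, 0)  len=0.4376
  (v9,v10,v2) [-+-] → (0.7865, -1.09755, 0)–(0.7865, -0.659988, 0.908032)  len=1.0080
  (v10,v0,v1) [+-+] → (0.7865, -0.659988, 0)–(0.7865, 0, 0)  len=0.6600
  (v10,v1,v2) [++-] → (0.7865, 0, 1.449)–(0.7865, -0.659988, 0.908032)  len=0.8534

Chained into 1 loop(s):
  loop 1: 8 segments, perimeter = 5.9178
Total perimeter = 5.918

loops=1 perimeter=5.918


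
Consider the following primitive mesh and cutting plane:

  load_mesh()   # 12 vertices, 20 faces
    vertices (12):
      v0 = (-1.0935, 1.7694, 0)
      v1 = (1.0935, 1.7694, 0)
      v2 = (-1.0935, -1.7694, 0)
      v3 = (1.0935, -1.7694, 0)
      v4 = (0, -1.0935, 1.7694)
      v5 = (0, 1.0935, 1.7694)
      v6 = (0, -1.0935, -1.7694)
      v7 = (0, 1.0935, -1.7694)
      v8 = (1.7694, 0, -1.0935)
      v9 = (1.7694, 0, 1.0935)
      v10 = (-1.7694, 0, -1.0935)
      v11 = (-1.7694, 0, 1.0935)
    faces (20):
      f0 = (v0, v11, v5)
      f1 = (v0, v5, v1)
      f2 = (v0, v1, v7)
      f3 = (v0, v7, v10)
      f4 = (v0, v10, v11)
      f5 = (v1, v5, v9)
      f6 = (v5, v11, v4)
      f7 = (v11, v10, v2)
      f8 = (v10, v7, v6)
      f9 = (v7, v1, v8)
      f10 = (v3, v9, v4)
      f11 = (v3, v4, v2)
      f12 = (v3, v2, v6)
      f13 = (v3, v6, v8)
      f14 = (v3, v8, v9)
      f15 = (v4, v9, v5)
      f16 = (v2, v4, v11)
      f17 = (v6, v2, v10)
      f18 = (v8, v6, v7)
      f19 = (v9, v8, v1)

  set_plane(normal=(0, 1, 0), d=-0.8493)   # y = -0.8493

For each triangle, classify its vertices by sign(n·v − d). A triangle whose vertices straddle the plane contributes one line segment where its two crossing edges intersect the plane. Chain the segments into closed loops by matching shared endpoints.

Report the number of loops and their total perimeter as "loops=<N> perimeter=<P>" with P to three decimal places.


Straddling triangles (10 of 20):
  (v5,v11,v4) [++-] → (-0.395142, -0.8493, 1.61846)–(0, -0.8493, 1.7694)  len=0.4230
  (v11,v10,v2) [++-] → (-1.44497, -0.8493, -0.568627)–(-1.44497, -0.8493, 0.568627)  len=1.1373
  (v10,v7,v6) [++-] → (0, -0.8493, -1.7694)–(-0.395142, -0.8493, -1.61846)  len=0.4230
  (v3,v9,v4) [-+-] → (1.44497, -0.8493, 0.568627)–(0.395142, -0.8493, 1.61846)  len=1.4847
  (v3,v6,v8) [--+] → (0.395142, -0.8493, -1.61846)–(1.44497, -0.8493, -0.568627)  len=1.4847
  (v3,v8,v9) [-++] → (1.44497, -0.8493, -0.568627)–(1.44497, -0.8493, 0.568627)  len=1.1373
  (v4,v9,v5) [-++] → (0.395142, -0.8493, 1.61846)–(0, -0.8493, 1.7694)  len=0.4230
  (v2,v4,v11) [--+] → (-0.395142, -0.8493, 1.61846)–(-1.44497, -0.8493, 0.568627)  len=1.4847
  (v6,v2,v10) [--+] → (-1.44497, -0.8493, -0.568627)–(-0.395142, -0.8493, -1.61846)  len=1.4847
  (v8,v6,v7) [+-+] → (0.395142, -0.8493, -1.61846)–(0, -0.8493, -1.7694)  len=0.4230

Chained into 1 loop(s):
  loop 1: 10 segments, perimeter = 9.9052
Total perimeter = 9.905

loops=1 perimeter=9.905


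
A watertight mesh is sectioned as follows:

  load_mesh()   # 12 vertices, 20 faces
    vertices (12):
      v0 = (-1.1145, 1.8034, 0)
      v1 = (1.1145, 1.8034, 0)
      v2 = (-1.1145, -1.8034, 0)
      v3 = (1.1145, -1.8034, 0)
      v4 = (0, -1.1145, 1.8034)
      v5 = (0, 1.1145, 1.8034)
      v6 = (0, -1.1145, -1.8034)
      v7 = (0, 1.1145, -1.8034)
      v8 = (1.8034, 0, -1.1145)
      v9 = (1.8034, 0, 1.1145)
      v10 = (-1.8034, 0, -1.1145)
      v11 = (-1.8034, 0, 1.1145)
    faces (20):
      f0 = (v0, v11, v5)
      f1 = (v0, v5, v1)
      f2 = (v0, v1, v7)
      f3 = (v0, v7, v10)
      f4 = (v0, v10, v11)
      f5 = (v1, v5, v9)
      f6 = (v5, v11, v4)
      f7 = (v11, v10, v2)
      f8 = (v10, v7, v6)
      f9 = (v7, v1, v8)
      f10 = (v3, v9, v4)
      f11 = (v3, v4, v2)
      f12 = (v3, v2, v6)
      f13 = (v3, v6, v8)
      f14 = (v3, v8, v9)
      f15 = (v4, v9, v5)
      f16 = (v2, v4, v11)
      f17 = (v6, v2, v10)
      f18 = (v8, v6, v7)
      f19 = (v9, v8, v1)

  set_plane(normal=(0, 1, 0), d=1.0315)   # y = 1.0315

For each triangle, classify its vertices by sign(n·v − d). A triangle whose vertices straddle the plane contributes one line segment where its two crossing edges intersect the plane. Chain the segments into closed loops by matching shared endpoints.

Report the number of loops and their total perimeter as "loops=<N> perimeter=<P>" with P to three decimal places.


loops=1 perimeter=9.696

Straddling triangles (10 of 20):
  (v0,v11,v5) [+-+] → (-1.40937, 1.0315, 0.477034)–(-0.134304, 1.0315, 1.7521)  len=1.8032
  (v0,v7,v10) [++-] → (-0.134304, 1.0315, -1.7521)–(-1.40937, 1.0315, -0.477034)  len=1.8032
  (v0,v10,v11) [+--] → (-1.40937, 1.0315, -0.477034)–(-1.40937, 1.0315, 0.477034)  len=0.9541
  (v1,v5,v9) [++-] → (0.134304, 1.0315, 1.7521)–(1.40937, 1.0315, 0.477034)  len=1.8032
  (v5,v11,v4) [+--] → (-0.134304, 1.0315, 1.7521)–(0, 1.0315, 1.8034)  len=0.1438
  (v10,v7,v6) [-+-] → (-0.134304, 1.0315, -1.7521)–(0, 1.0315, -1.8034)  len=0.1438
  (v7,v1,v8) [++-] → (1.40937, 1.0315, -0.477034)–(0.134304, 1.0315, -1.7521)  len=1.8032
  (v4,v9,v5) [--+] → (0.134304, 1.0315, 1.7521)–(0, 1.0315, 1.8034)  len=0.1438
  (v8,v6,v7) [--+] → (0, 1.0315, -1.8034)–(0.134304, 1.0315, -1.7521)  len=0.1438
  (v9,v8,v1) [--+] → (1.40937, 1.0315, -0.477034)–(1.40937, 1.0315, 0.477034)  len=0.9541

Chained into 1 loop(s):
  loop 1: 10 segments, perimeter = 9.6961
Total perimeter = 9.696


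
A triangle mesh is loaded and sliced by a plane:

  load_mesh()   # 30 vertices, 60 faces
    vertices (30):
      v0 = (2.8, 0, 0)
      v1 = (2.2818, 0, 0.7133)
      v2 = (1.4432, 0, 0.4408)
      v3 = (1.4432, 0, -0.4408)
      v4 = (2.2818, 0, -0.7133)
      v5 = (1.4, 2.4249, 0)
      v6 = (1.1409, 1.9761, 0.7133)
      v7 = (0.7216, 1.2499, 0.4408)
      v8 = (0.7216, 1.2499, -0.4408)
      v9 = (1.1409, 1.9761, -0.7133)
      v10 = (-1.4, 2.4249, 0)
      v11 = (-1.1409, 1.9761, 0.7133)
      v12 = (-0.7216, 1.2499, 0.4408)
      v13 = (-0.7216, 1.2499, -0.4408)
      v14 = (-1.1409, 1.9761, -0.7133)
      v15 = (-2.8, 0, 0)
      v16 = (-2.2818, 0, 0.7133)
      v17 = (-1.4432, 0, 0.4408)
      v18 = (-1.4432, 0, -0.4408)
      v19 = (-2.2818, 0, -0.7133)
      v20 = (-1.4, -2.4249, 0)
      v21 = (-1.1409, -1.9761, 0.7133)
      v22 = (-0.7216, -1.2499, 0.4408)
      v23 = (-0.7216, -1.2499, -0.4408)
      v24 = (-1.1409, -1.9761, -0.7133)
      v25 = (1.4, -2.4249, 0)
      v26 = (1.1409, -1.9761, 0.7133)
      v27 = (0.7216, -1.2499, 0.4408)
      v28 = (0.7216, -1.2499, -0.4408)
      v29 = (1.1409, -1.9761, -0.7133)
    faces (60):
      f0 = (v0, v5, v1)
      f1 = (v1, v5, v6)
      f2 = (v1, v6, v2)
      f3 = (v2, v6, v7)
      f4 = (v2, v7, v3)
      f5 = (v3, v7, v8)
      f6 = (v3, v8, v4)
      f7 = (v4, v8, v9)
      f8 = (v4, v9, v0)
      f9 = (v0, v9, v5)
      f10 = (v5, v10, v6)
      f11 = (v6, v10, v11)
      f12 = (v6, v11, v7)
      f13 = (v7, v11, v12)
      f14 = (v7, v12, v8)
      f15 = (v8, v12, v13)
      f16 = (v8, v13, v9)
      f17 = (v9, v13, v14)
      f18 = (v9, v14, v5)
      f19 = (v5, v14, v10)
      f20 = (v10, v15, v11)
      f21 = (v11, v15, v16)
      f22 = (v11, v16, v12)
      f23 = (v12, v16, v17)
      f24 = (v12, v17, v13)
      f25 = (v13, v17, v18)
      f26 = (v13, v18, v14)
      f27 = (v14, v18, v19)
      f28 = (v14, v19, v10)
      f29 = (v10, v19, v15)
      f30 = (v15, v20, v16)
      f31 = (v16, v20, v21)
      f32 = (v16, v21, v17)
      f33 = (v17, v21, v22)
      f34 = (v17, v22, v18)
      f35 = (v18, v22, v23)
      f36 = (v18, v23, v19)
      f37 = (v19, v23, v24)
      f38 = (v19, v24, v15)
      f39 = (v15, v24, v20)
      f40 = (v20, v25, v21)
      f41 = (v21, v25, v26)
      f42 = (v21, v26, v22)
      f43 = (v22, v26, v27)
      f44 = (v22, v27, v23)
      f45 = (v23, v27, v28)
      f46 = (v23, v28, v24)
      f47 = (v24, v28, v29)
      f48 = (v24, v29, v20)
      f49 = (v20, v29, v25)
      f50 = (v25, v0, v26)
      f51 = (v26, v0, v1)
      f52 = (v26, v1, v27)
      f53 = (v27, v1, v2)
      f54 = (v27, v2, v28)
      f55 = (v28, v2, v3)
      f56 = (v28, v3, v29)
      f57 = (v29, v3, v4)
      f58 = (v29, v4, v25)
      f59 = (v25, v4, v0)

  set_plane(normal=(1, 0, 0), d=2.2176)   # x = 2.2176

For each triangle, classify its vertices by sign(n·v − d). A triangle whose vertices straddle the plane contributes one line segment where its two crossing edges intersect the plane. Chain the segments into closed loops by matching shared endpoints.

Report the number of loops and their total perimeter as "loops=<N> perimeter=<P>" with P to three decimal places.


loops=1 perimeter=5.038

Straddling triangles (14 of 60):
  (v0,v5,v1) [+-+] → (2.2176, 1.00876, 0)–(2.2176, 0.176546, 0.661368)  len=1.0630
  (v1,v5,v6) [+--] → (2.2176, 0.176546, 0.661368)–(2.2176, 0.111198, 0.7133)  len=0.0835
  (v1,v6,v2) [+--] → (2.2176, 0.111198, 0.7133)–(2.2176, 0, 0.692438)  len=0.1131
  (v3,v8,v4) [--+] → (2.2176, 0.0514316, -0.702087)–(2.2176, 0, -0.692438)  len=0.0523
  (v4,v8,v9) [+--] → (2.2176, 0.0514316, -0.702087)–(2.2176, 0.111198, -0.7133)  len=0.0608
  (v4,v9,v0) [+-+] → (2.2176, 0.111198, -0.7133)–(2.2176, 0.693678, -0.250392)  len=0.7440
  (v0,v9,v5) [+--] → (2.2176, 0.693678, -0.250392)–(2.2176, 1.00876, 0)  len=0.4025
  (v25,v0,v26) [-+-] → (2.2176, -1.00876, 0)–(2.2176, -0.693678, 0.250392)  len=0.4025
  (v26,v0,v1) [-++] → (2.2176, -0.693678, 0.250392)–(2.2176, -0.111198, 0.7133)  len=0.7440
  (v26,v1,v27) [-+-] → (2.2176, -0.111198, 0.7133)–(2.2176, -0.0514316, 0.702087)  len=0.0608
  (v27,v1,v2) [-+-] → (2.2176, -0.0514316, 0.702087)–(2.2176, 0, 0.692438)  len=0.0523
  (v29,v3,v4) [--+] → (2.2176, 0, -0.692438)–(2.2176, -0.111198, -0.7133)  len=0.1131
  (v29,v4,v25) [-+-] → (2.2176, -0.111198, -0.7133)–(2.2176, -0.176546, -0.661368)  len=0.0835
  (v25,v4,v0) [-++] → (2.2176, -0.176546, -0.661368)–(2.2176, -1.00876, 0)  len=1.0630

Chained into 1 loop(s):
  loop 1: 14 segments, perimeter = 5.0385
Total perimeter = 5.038


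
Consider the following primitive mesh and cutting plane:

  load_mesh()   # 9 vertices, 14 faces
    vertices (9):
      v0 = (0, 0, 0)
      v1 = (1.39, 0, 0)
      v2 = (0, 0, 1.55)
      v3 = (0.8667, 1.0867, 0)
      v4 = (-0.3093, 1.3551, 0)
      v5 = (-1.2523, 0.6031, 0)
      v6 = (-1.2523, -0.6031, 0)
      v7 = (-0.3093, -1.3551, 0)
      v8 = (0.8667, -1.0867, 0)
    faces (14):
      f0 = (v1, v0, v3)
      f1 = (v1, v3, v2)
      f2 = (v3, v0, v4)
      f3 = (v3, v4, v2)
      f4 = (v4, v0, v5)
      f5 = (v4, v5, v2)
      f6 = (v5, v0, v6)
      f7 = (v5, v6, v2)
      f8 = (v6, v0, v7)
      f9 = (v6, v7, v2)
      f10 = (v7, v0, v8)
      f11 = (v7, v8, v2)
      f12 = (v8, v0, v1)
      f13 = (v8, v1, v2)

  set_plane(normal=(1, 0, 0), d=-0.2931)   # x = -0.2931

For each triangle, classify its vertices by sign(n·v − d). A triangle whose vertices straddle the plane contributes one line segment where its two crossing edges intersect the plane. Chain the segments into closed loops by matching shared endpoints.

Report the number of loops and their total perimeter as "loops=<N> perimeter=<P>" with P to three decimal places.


Straddling triangles (10 of 14):
  (v3,v0,v4) [++-] → (-0.2931, 1.28412, 0)–(-0.2931, 1.3514, 0)  len=0.0673
  (v3,v4,v2) [+-+] → (-0.2931, 1.3514, 0)–(-0.2931, 1.28412, 0.0811833)  len=0.1054
  (v4,v0,v5) [-+-] → (-0.2931, 1.28412, 0)–(-0.2931, 0.141155, 0)  len=1.1430
  (v4,v5,v2) [--+] → (-0.2931, 0.141155, 1.18722)–(-0.2931, 1.28412, 0.0811833)  len=1.5905
  (v5,v0,v6) [-+-] → (-0.2931, 0.141155, 0)–(-0.2931, -0.141155, 0)  len=0.2823
  (v5,v6,v2) [--+] → (-0.2931, -0.141155, 1.18722)–(-0.2931, 0.141155, 1.18722)  len=0.2823
  (v6,v0,v7) [-+-] → (-0.2931, -0.141155, 0)–(-0.2931, -1.28412, 0)  len=1.1430
  (v6,v7,v2) [--+] → (-0.2931, -1.28412, 0.0811833)–(-0.2931, -0.141155, 1.18722)  len=1.5905
  (v7,v0,v8) [-++] → (-0.2931, -1.28412, 0)–(-0.2931, -1.3514, 0)  len=0.0673
  (v7,v8,v2) [-++] → (-0.2931, -1.3514, 0)–(-0.2931, -1.28412, 0.0811833)  len=0.1054

Chained into 1 loop(s):
  loop 1: 10 segments, perimeter = 6.3770
Total perimeter = 6.377

loops=1 perimeter=6.377


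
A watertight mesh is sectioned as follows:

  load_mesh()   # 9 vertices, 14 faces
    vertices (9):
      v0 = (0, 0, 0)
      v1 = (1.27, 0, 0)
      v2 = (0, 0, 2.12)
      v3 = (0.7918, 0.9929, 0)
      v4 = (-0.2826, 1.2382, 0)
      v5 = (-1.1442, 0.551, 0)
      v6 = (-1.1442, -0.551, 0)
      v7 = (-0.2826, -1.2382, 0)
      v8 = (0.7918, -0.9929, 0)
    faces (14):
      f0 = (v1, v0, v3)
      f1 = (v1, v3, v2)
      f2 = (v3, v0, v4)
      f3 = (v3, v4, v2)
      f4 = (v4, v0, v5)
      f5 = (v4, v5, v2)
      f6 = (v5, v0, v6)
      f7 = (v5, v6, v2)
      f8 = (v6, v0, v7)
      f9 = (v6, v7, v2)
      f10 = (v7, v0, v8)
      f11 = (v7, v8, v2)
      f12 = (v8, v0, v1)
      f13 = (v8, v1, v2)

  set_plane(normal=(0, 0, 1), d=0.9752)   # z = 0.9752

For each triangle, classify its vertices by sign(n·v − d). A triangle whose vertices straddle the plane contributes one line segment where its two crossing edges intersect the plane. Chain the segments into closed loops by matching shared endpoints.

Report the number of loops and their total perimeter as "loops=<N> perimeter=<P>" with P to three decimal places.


loops=1 perimeter=4.166

Straddling triangles (7 of 14):
  (v1,v3,v2) [--+] → (0.427572, 0.536166, 0.9752)–(0.6858, 0, 0.9752)  len=0.5951
  (v3,v4,v2) [--+] → (-0.152604, 0.668628, 0.9752)–(0.427572, 0.536166, 0.9752)  len=0.5951
  (v4,v5,v2) [--+] → (-0.617868, 0.29754, 0.9752)–(-0.152604, 0.668628, 0.9752)  len=0.5951
  (v5,v6,v2) [--+] → (-0.617868, -0.29754, 0.9752)–(-0.617868, 0.29754, 0.9752)  len=0.5951
  (v6,v7,v2) [--+] → (-0.152604, -0.668628, 0.9752)–(-0.617868, -0.29754, 0.9752)  len=0.5951
  (v7,v8,v2) [--+] → (0.427572, -0.536166, 0.9752)–(-0.152604, -0.668628, 0.9752)  len=0.5951
  (v8,v1,v2) [--+] → (0.6858, 0, 0.9752)–(0.427572, -0.536166, 0.9752)  len=0.5951

Chained into 1 loop(s):
  loop 1: 7 segments, perimeter = 4.1658
Total perimeter = 4.166


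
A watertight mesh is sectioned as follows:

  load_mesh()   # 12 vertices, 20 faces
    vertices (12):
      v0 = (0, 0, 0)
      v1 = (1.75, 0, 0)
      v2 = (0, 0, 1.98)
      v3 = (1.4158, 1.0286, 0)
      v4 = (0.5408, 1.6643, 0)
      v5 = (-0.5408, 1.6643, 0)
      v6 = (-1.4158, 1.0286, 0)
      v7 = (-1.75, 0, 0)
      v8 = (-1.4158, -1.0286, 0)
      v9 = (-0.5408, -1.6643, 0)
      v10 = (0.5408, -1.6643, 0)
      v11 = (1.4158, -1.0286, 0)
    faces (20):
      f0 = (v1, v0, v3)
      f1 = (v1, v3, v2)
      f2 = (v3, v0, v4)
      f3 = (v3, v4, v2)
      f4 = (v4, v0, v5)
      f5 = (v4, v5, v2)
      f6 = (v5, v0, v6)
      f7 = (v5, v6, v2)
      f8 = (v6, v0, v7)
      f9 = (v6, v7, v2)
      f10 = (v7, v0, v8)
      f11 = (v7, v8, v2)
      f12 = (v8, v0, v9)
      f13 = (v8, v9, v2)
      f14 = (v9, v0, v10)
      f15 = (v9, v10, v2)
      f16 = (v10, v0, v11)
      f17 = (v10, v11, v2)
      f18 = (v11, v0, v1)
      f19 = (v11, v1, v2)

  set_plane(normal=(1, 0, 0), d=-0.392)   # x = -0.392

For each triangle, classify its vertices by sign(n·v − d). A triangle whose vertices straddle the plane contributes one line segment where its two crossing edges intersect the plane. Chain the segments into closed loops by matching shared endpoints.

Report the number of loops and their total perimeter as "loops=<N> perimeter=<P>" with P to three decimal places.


loops=1 perimeter=7.917

Straddling triangles (12 of 20):
  (v4,v0,v5) [++-] → (-0.392, 1.20637, 0)–(-0.392, 1.6643, 0)  len=0.4579
  (v4,v5,v2) [+-+] → (-0.392, 1.6643, 0)–(-0.392, 1.20637, 0.544793)  len=0.7117
  (v5,v0,v6) [-+-] → (-0.392, 1.20637, 0)–(-0.392, 0.284794, 0)  len=0.9216
  (v5,v6,v2) [--+] → (-0.392, 0.284794, 1.43179)–(-0.392, 1.20637, 0.544793)  len=1.2791
  (v6,v0,v7) [-+-] → (-0.392, 0.284794, 0)–(-0.392, 0, 0)  len=0.2848
  (v6,v7,v2) [--+] → (-0.392, 0, 1.53648)–(-0.392, 0.284794, 1.43179)  len=0.3034
  (v7,v0,v8) [-+-] → (-0.392, 0, 0)–(-0.392, -0.284794, 0)  len=0.2848
  (v7,v8,v2) [--+] → (-0.392, -0.284794, 1.43179)–(-0.392, 0, 1.53648)  len=0.3034
  (v8,v0,v9) [-+-] → (-0.392, -0.284794, 0)–(-0.392, -1.20637, 0)  len=0.9216
  (v8,v9,v2) [--+] → (-0.392, -1.20637, 0.544793)–(-0.392, -0.284794, 1.43179)  len=1.2791
  (v9,v0,v10) [-++] → (-0.392, -1.20637, 0)–(-0.392, -1.6643, 0)  len=0.4579
  (v9,v10,v2) [-++] → (-0.392, -1.6643, 0)–(-0.392, -1.20637, 0.544793)  len=0.7117

Chained into 1 loop(s):
  loop 1: 12 segments, perimeter = 7.9170
Total perimeter = 7.917


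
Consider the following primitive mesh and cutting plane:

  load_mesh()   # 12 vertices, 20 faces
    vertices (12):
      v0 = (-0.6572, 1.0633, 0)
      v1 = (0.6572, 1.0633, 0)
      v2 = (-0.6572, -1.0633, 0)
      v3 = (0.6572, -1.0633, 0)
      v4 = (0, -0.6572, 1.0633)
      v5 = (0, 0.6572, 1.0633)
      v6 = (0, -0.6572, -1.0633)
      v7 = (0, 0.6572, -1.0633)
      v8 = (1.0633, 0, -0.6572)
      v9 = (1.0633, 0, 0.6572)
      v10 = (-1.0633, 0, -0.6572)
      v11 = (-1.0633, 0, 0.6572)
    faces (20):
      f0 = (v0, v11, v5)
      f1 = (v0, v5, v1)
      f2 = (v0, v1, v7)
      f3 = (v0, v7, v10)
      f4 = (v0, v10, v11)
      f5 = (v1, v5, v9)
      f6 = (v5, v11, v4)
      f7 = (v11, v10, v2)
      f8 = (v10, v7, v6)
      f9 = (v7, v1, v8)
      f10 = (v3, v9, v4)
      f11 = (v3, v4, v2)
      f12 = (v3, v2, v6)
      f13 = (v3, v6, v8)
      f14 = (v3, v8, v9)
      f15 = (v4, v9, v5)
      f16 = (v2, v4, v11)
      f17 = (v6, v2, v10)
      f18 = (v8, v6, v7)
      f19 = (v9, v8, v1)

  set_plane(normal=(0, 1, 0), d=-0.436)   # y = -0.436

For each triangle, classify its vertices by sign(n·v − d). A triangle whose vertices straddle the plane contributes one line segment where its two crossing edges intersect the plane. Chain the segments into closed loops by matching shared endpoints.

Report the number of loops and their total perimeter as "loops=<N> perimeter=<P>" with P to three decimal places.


Straddling triangles (10 of 20):
  (v5,v11,v4) [++-] → (-0.357885, -0.436, 0.926615)–(0, -0.436, 1.0633)  len=0.3831
  (v11,v10,v2) [++-] → (-0.896781, -0.436, -0.387719)–(-0.896781, -0.436, 0.387719)  len=0.7754
  (v10,v7,v6) [++-] → (0, -0.436, -1.0633)–(-0.357885, -0.436, -0.926615)  len=0.3831
  (v3,v9,v4) [-+-] → (0.896781, -0.436, 0.387719)–(0.357885, -0.436, 0.926615)  len=0.7621
  (v3,v6,v8) [--+] → (0.357885, -0.436, -0.926615)–(0.896781, -0.436, -0.387719)  len=0.7621
  (v3,v8,v9) [-++] → (0.896781, -0.436, -0.387719)–(0.896781, -0.436, 0.387719)  len=0.7754
  (v4,v9,v5) [-++] → (0.357885, -0.436, 0.926615)–(0, -0.436, 1.0633)  len=0.3831
  (v2,v4,v11) [--+] → (-0.357885, -0.436, 0.926615)–(-0.896781, -0.436, 0.387719)  len=0.7621
  (v6,v2,v10) [--+] → (-0.896781, -0.436, -0.387719)–(-0.357885, -0.436, -0.926615)  len=0.7621
  (v8,v6,v7) [+-+] → (0.357885, -0.436, -0.926615)–(0, -0.436, -1.0633)  len=0.3831

Chained into 1 loop(s):
  loop 1: 10 segments, perimeter = 6.1317
Total perimeter = 6.132

loops=1 perimeter=6.132


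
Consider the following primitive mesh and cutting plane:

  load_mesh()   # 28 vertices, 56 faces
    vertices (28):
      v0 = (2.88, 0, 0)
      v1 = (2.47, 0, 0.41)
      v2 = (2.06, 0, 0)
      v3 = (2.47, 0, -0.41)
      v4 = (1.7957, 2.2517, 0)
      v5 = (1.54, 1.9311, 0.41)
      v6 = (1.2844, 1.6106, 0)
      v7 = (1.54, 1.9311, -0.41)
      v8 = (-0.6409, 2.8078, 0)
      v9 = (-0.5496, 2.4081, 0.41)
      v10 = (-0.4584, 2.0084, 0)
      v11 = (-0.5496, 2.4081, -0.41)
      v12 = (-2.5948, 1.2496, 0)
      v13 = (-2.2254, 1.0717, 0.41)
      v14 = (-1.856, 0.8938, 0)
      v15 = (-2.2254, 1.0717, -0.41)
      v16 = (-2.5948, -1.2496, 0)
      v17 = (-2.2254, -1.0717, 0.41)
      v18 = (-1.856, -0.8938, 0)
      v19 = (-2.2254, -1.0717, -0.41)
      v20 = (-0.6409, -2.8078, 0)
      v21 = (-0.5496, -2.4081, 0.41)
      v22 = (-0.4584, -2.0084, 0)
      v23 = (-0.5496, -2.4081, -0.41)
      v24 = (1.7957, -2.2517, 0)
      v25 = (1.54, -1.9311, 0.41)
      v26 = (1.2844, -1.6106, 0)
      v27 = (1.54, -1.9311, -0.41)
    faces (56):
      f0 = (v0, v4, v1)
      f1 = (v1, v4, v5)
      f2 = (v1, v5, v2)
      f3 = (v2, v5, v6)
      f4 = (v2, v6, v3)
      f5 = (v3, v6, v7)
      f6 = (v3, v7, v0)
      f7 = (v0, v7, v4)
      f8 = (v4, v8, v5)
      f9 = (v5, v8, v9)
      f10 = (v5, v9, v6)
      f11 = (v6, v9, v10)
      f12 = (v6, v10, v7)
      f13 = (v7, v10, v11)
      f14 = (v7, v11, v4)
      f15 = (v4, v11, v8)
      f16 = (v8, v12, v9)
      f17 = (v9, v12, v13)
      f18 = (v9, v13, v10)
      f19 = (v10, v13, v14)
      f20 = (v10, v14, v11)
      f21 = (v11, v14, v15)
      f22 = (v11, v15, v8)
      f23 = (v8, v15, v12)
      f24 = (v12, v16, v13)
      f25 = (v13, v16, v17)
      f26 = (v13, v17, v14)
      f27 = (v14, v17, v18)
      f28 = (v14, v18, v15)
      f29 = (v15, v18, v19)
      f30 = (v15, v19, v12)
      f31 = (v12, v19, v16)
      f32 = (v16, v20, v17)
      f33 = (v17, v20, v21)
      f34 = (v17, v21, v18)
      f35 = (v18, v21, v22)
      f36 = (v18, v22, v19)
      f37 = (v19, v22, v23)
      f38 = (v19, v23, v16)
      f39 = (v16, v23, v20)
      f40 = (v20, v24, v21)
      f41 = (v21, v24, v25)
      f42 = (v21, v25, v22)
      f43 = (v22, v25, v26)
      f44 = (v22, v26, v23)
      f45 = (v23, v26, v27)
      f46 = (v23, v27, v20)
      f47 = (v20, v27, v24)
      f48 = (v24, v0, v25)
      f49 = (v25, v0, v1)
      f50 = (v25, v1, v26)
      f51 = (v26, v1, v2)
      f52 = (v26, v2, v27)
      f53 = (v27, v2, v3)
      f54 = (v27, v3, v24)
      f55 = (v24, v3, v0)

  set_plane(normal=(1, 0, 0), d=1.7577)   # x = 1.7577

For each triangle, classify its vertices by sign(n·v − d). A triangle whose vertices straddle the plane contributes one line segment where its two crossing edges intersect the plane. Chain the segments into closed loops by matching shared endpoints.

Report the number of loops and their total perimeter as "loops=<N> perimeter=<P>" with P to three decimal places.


loops=2 perimeter=7.330

Straddling triangles (20 of 56):
  (v1,v4,v5) [++-] → (1.7577, 2.20406, 0.0609308)–(1.7577, 1.47906, 0.41)  len=0.8047
  (v1,v5,v2) [+-+] → (1.7577, 1.47906, 0.41)–(1.7577, 1.12264, 0.238352)  len=0.3956
  (v2,v5,v6) [+--] → (1.7577, 1.12264, 0.238352)–(1.7577, 0.627752, 0)  len=0.5493
  (v2,v6,v3) [+-+] → (1.7577, 0.627752, 0)–(1.7577, 0.967637, -0.163675)  len=0.3772
  (v3,v6,v7) [+--] → (1.7577, 0.967637, -0.163675)–(1.7577, 1.47906, -0.41)  len=0.5676
  (v3,v7,v0) [+-+] → (1.7577, 1.47906, -0.41)–(1.7577, 1.61737, -0.34339)  len=0.1535
  (v0,v7,v4) [+-+] → (1.7577, 1.61737, -0.34339)–(1.7577, 2.20406, -0.0609308)  len=0.6511
  (v4,v8,v5) [+--] → (1.7577, 2.26037, 0)–(1.7577, 2.20406, 0.0609308)  len=0.0830
  (v7,v11,v4) [--+] → (1.7577, 2.25423, -0.00664307)–(1.7577, 2.20406, -0.0609308)  len=0.0739
  (v4,v11,v8) [+--] → (1.7577, 2.25423, -0.00664307)–(1.7577, 2.26037, 0)  len=0.0090
  (v20,v24,v21) [-+-] → (1.7577, -2.26037, 0)–(1.7577, -2.25423, 0.00664307)  len=0.0090
  (v21,v24,v25) [-+-] → (1.7577, -2.25423, 0.00664307)–(1.7577, -2.20406, 0.0609308)  len=0.0739
  (v20,v27,v24) [--+] → (1.7577, -2.20406, -0.0609308)–(1.7577, -2.26037, 0)  len=0.0830
  (v24,v0,v25) [++-] → (1.7577, -1.61737, 0.34339)–(1.7577, -2.20406, 0.0609308)  len=0.6511
  (v25,v0,v1) [-++] → (1.7577, -1.61737, 0.34339)–(1.7577, -1.47906, 0.41)  len=0.1535
  (v25,v1,v26) [-+-] → (1.7577, -1.47906, 0.41)–(1.7577, -0.967637, 0.163675)  len=0.5676
  (v26,v1,v2) [-++] → (1.7577, -0.967637, 0.163675)–(1.7577, -0.627752, 0)  len=0.3772
  (v26,v2,v27) [-+-] → (1.7577, -0.627752, 0)–(1.7577, -1.12264, -0.238352)  len=0.5493
  (v27,v2,v3) [-++] → (1.7577, -1.12264, -0.238352)–(1.7577, -1.47906, -0.41)  len=0.3956
  (v27,v3,v24) [-++] → (1.7577, -1.47906, -0.41)–(1.7577, -2.20406, -0.0609308)  len=0.8047

Chained into 2 loop(s):
  loop 1: 10 segments, perimeter = 3.6650
  loop 2: 10 segments, perimeter = 3.6650
Total perimeter = 7.330


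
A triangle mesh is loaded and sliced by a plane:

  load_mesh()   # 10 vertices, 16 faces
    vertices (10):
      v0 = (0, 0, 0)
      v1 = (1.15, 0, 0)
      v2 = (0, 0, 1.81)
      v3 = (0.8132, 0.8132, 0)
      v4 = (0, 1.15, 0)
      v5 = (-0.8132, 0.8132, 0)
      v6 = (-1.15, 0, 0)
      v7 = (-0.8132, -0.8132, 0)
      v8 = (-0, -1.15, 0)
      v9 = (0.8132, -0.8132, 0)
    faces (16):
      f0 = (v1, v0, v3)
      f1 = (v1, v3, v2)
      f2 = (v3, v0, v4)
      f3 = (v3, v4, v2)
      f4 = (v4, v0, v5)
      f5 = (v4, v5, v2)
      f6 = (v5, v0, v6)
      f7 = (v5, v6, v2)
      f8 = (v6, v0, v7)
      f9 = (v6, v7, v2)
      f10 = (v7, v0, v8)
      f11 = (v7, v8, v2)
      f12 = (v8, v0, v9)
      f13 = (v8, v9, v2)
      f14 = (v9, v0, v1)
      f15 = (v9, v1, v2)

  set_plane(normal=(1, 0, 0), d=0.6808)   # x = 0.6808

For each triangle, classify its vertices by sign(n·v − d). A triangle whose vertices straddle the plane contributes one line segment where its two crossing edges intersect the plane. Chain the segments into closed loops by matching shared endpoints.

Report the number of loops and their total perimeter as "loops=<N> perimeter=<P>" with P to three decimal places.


Straddling triangles (8 of 16):
  (v1,v0,v3) [+-+] → (0.6808, 0, 0)–(0.6808, 0.6808, 0)  len=0.6808
  (v1,v3,v2) [++-] → (0.6808, 0.6808, 0.294693)–(0.6808, 0, 0.73848)  len=0.8127
  (v3,v0,v4) [+--] → (0.6808, 0.6808, 0)–(0.6808, 0.868036, 0)  len=0.1872
  (v3,v4,v2) [+--] → (0.6808, 0.868036, 0)–(0.6808, 0.6808, 0.294693)  len=0.3491
  (v8,v0,v9) [--+] → (0.6808, -0.6808, 0)–(0.6808, -0.868036, 0)  len=0.1872
  (v8,v9,v2) [-+-] → (0.6808, -0.868036, 0)–(0.6808, -0.6808, 0.294693)  len=0.3491
  (v9,v0,v1) [+-+] → (0.6808, -0.6808, 0)–(0.6808, 0, 0)  len=0.6808
  (v9,v1,v2) [++-] → (0.6808, 0, 0.73848)–(0.6808, -0.6808, 0.294693)  len=0.8127

Chained into 1 loop(s):
  loop 1: 8 segments, perimeter = 4.0597
Total perimeter = 4.060

loops=1 perimeter=4.060


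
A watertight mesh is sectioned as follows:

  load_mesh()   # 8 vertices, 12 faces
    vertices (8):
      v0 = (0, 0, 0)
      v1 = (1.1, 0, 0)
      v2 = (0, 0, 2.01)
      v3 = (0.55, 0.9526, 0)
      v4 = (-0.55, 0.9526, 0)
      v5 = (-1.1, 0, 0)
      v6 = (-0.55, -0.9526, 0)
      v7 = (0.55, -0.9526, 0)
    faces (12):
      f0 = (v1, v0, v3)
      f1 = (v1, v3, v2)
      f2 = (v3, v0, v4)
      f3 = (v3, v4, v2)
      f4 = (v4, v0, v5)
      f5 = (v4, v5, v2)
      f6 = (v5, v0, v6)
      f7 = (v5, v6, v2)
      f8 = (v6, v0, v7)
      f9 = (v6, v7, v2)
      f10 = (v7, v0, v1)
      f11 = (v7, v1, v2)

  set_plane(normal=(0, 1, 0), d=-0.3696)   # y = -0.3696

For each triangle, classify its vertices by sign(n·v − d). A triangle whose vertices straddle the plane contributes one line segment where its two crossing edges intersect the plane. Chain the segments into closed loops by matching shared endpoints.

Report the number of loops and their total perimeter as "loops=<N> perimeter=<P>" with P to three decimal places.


Straddling triangles (6 of 12):
  (v5,v0,v6) [++-] → (-0.213395, -0.3696, 0)–(-0.886605, -0.3696, 0)  len=0.6732
  (v5,v6,v2) [+-+] → (-0.886605, -0.3696, 0)–(-0.213395, -0.3696, 1.23014)  len=1.4023
  (v6,v0,v7) [-+-] → (-0.213395, -0.3696, 0)–(0.213395, -0.3696, 0)  len=0.4268
  (v6,v7,v2) [--+] → (0.213395, -0.3696, 1.23014)–(-0.213395, -0.3696, 1.23014)  len=0.4268
  (v7,v0,v1) [-++] → (0.213395, -0.3696, 0)–(0.886605, -0.3696, 0)  len=0.6732
  (v7,v1,v2) [-++] → (0.886605, -0.3696, 0)–(0.213395, -0.3696, 1.23014)  len=1.4023

Chained into 1 loop(s):
  loop 1: 6 segments, perimeter = 5.0046
Total perimeter = 5.005

loops=1 perimeter=5.005
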